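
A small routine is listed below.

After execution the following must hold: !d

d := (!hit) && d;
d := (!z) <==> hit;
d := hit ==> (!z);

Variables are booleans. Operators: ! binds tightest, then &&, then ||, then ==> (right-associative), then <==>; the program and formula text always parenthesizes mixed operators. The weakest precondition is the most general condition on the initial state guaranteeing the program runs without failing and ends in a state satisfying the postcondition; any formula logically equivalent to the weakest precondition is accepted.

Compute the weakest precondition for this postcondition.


Working backward. After the program, !d must hold.
Before d := hit ==> (!z): !(hit ==> (!z))
Before d := (!z) <==> hit: !(hit ==> (!z))
Before d := (!hit) && d: !(hit ==> (!z))
Answer: WP = !(hit ==> (!z))


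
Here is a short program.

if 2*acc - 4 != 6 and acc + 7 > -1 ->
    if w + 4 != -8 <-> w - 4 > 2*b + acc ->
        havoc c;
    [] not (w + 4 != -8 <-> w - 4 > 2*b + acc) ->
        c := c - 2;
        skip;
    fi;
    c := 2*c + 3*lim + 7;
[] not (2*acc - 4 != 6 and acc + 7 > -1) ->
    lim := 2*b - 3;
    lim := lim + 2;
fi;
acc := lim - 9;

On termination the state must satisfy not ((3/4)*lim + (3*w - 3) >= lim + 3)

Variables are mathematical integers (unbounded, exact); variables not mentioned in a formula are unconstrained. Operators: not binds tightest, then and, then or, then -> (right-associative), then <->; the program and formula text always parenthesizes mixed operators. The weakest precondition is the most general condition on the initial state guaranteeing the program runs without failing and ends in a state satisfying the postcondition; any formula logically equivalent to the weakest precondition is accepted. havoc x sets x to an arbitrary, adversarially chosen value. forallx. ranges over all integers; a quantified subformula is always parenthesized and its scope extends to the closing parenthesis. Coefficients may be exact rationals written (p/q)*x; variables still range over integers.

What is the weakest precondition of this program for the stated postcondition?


Working backward. After the program, the postcondition not ((3/4)*lim + (3*w - 3) >= lim + 3) must hold; in canonical form it is not (3*w >= (1/4)*lim + 6).
Before acc := lim - 9: not (3*w >= (1/4)*lim + 6)
Then branch requires ((w != -12 <-> w > acc + 2*b + 4) -> (not (3*w >= (1/4)*lim + 6))) and ((not (w != -12 <-> w > acc + 2*b + 4)) -> (not (3*w >= (1/4)*lim + 6))); else branch requires not (3*w >= (1/2)*b + 23/4).
Before the if: ((2*acc != 10 and acc > -8) -> (((w != -12 <-> w > acc + 2*b + 4) -> (not (3*w >= (1/4)*lim + 6))) and ((not (w != -12 <-> w > acc + 2*b + 4)) -> (not (3*w >= (1/4)*lim + 6))))) and ((not (2*acc != 10 and acc > -8)) -> (not (3*w >= (1/2)*b + 23/4)))
Answer: WP = ((2*acc != 10 and acc > -8) -> (((w != -12 <-> w > acc + 2*b + 4) -> (not (3*w >= (1/4)*lim + 6))) and ((not (w != -12 <-> w > acc + 2*b + 4)) -> (not (3*w >= (1/4)*lim + 6))))) and ((not (2*acc != 10 and acc > -8)) -> (not (3*w >= (1/2)*b + 23/4)))


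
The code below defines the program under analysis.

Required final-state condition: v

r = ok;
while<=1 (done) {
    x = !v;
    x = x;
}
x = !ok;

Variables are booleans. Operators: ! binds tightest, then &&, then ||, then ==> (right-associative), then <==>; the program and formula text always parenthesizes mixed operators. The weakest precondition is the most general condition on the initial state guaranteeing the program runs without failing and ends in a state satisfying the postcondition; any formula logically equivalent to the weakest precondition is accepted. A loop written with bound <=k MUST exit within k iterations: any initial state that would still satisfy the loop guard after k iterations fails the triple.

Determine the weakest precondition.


Working backward. After the program, v must hold.
Before x := !ok: v
Before the loop (bound <=1), unroll the exhaustion recursion (WP_0 = exit-now case; WP_j = one more guarded iteration, up to j = 1):
  WP_0: (!done) && v
  WP_1: (done ==> ((!done) && v)) && ((!done) ==> v)
So before the loop: (done ==> ((!done) && v)) && ((!done) ==> v)
Before r := ok: (done ==> ((!done) && v)) && ((!done) ==> v)
Answer: WP = (done ==> ((!done) && v)) && ((!done) ==> v)


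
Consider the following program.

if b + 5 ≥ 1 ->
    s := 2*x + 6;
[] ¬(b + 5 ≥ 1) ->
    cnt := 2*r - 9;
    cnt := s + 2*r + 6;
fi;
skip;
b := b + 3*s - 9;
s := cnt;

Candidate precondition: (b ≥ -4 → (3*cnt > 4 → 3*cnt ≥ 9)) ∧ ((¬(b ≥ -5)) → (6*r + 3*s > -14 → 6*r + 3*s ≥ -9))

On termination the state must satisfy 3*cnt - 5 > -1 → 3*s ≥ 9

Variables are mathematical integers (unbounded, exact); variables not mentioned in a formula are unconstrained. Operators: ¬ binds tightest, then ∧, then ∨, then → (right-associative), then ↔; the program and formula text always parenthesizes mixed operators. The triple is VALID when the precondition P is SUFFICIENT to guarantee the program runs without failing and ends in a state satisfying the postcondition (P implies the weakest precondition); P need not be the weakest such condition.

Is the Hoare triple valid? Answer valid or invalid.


Working backward. After the program, the postcondition 3*cnt - 5 > -1 → 3*s ≥ 9 must hold; in canonical form it is 3*cnt > 4 → 3*s ≥ 9.
Before s := cnt: 3*cnt > 4 → 3*cnt ≥ 9
Before b := b + 3*s - 9: 3*cnt > 4 → 3*cnt ≥ 9
Before skip: 3*cnt > 4 → 3*cnt ≥ 9
Then branch requires 3*cnt > 4 → 3*cnt ≥ 9; else branch requires 6*r + 3*s > -14 → 6*r + 3*s ≥ -9.
Before the if: (b ≥ -4 → (3*cnt > 4 → 3*cnt ≥ 9)) ∧ ((¬(b ≥ -4)) → (6*r + 3*s > -14 → 6*r + 3*s ≥ -9))
The weakest precondition is (b ≥ -4 → (3*cnt > 4 → 3*cnt ≥ 9)) ∧ ((¬(b ≥ -4)) → (6*r + 3*s > -14 → 6*r + 3*s ≥ -9)).
Check whether (b ≥ -4 → (3*cnt > 4 → 3*cnt ≥ 9)) ∧ ((¬(b ≥ -5)) → (6*r + 3*s > -14 → 6*r + 3*s ≥ -9)) implies it.
Countermodel: at the initial state b = -5, cnt = 0, r = -2, s = 0, the precondition holds but the weakest precondition fails.
Answer: invalid


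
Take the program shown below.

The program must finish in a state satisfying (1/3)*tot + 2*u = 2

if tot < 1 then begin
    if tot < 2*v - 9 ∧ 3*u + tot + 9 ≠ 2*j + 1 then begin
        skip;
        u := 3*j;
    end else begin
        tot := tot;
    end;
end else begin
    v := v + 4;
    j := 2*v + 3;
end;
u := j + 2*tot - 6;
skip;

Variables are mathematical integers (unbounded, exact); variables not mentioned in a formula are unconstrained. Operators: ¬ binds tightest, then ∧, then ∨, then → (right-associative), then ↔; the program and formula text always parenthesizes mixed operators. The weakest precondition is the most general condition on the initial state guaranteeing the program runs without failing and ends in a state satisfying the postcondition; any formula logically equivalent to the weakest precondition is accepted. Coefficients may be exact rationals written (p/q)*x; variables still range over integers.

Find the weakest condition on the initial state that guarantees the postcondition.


Working backward. After the program, (1/3)*tot + 2*u = 2 must hold.
Before skip: (1/3)*tot + 2*u = 2
Before u := j + 2*tot - 6: 2*j + (13/3)*tot = 14
Then branch requires ((tot < 2*v - 9 ∧ tot + 3*u ≠ 2*j - 8) → 2*j + (13/3)*tot = 14) ∧ ((¬(tot < 2*v - 9 ∧ tot + 3*u ≠ 2*j - 8)) → 2*j + (13/3)*tot = 14); else branch requires (13/3)*tot + 4*v = -8.
Before the if: (tot < 1 → (((tot < 2*v - 9 ∧ tot + 3*u ≠ 2*j - 8) → 2*j + (13/3)*tot = 14) ∧ ((¬(tot < 2*v - 9 ∧ tot + 3*u ≠ 2*j - 8)) → 2*j + (13/3)*tot = 14))) ∧ ((¬(tot < 1)) → (13/3)*tot + 4*v = -8)
Answer: WP = (tot < 1 → (((tot < 2*v - 9 ∧ tot + 3*u ≠ 2*j - 8) → 2*j + (13/3)*tot = 14) ∧ ((¬(tot < 2*v - 9 ∧ tot + 3*u ≠ 2*j - 8)) → 2*j + (13/3)*tot = 14))) ∧ ((¬(tot < 1)) → (13/3)*tot + 4*v = -8)


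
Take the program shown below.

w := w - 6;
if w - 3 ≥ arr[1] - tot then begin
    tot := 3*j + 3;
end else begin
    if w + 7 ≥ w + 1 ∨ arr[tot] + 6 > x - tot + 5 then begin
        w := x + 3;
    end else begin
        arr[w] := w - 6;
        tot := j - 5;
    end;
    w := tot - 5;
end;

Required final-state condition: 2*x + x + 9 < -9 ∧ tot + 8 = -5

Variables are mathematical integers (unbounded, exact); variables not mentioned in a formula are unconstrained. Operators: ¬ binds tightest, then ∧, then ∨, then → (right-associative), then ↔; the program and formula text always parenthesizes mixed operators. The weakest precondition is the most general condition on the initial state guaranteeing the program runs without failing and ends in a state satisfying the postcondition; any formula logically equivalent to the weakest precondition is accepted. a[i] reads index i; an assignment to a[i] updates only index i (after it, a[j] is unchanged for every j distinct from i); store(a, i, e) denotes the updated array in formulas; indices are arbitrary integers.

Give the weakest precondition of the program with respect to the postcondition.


Working backward. After the program, the postcondition 2*x + x + 9 < -9 ∧ tot + 8 = -5 must hold; in canonical form it is 3*x < -18 ∧ tot = -13.
Then branch requires 3*x < -18 ∧ 3*j = -16; else branch requires 3*x < -18 ∧ tot = -13.
Before the if: (tot + w ≥ arr[1] + 3 → (3*x < -18 ∧ 3*j = -16)) ∧ ((¬(tot + w ≥ arr[1] + 3)) → (3*x < -18 ∧ tot = -13))
Before w := w - 6: (tot + w ≥ arr[1] + 9 → (3*x < -18 ∧ 3*j = -16)) ∧ ((¬(tot + w ≥ arr[1] + 9)) → (3*x < -18 ∧ tot = -13))
Answer: WP = (tot + w ≥ arr[1] + 9 → (3*x < -18 ∧ 3*j = -16)) ∧ ((¬(tot + w ≥ arr[1] + 9)) → (3*x < -18 ∧ tot = -13))


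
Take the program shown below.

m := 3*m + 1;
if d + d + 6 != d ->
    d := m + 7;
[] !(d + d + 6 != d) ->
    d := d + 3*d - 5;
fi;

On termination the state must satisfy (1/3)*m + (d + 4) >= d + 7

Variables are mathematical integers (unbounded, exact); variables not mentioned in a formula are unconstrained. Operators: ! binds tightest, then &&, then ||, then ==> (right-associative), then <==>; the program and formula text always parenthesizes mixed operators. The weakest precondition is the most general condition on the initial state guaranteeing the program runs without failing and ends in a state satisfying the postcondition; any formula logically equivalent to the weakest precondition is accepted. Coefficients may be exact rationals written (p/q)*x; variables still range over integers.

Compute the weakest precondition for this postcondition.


Working backward. After the program, the postcondition (1/3)*m + (d + 4) >= d + 7 must hold; in canonical form it is (1/3)*m >= 3.
Then branch requires (1/3)*m >= 3; else branch requires (1/3)*m >= 3.
Before the if: (d != -6 ==> (1/3)*m >= 3) && ((!(d != -6)) ==> (1/3)*m >= 3)
Before m := 3*m + 1: (d != -6 ==> m >= 8/3) && ((!(d != -6)) ==> m >= 8/3)
Answer: WP = (d != -6 ==> m >= 8/3) && ((!(d != -6)) ==> m >= 8/3)


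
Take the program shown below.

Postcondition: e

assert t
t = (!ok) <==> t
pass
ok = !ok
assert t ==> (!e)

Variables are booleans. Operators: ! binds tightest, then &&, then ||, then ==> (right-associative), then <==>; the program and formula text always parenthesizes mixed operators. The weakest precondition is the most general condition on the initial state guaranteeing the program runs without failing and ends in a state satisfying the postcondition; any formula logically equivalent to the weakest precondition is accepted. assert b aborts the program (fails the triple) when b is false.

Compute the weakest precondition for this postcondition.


Working backward. After the program, e must hold.
Before assert t ==> (!e): (t ==> (!e)) && e
Before ok := !ok: (t ==> (!e)) && e
Before skip: (t ==> (!e)) && e
Before t := (!ok) <==> t: (((!ok) <==> t) ==> (!e)) && e
Before assert t: t && (((!ok) <==> t) ==> (!e)) && e
Answer: WP = t && (((!ok) <==> t) ==> (!e)) && e


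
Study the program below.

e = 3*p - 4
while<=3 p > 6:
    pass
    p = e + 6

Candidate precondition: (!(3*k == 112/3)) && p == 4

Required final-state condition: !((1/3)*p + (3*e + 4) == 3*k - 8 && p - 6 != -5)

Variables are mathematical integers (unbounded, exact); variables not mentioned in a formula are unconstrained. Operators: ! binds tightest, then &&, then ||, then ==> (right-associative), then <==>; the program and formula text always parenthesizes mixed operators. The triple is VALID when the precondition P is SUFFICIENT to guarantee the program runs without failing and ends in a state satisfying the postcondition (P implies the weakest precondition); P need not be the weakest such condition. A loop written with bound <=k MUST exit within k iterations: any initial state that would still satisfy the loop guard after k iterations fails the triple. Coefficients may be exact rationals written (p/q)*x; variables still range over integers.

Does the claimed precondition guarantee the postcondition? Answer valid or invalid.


Working backward. After the program, the postcondition !((1/3)*p + (3*e + 4) == 3*k - 8 && p - 6 != -5) must hold; in canonical form it is !(3*e + (1/3)*p == 3*k - 12 && p != 1).
Before the loop (bound <=3), unroll the exhaustion recursion (WP_0 = exit-now case; WP_j = one more guarded iteration, up to j = 3):
  WP_0: (!(p > 6)) && (!(3*e + (1/3)*p == 3*k - 12 && p != 1))
  WP_1: (p > 6 ==> ((!(e > 0)) && (!((10/3)*e == 3*k - 14 && e != -5)))) && ((!(p > 6)) ==> (!(3*e + (1/3)*p == 3*k - 12 && p != 1)))
  WP_2: (p > 6 ==> ((e > 0 ==> ((!(e > 0)) && (!((10/3)*e == 3*k - 14 && e != -5)))) && ((!(e > 0)) ==> (!((10/3)*e == 3*k - 14 && e != -5))))) && ((!(p > 6)) ==> (!(3*e + (1/3)*p == 3*k - 12 && p != 1)))
  WP_3: (p > 6 ==> ((e > 0 ==> ((e > 0 ==> ((!(e > 0)) && (!((10/3)*e == 3*k - 14 && e != -5)))) && ((!(e > 0)) ==> (!((10/3)*e == 3*k - 14 && e != -5))))) && ((!(e > 0)) ==> (!((10/3)*e == 3*k - 14 && e != -5))))) && ((!(p > 6)) ==> (!(3*e + (1/3)*p == 3*k - 12 && p != 1)))
So before the loop: (p > 6 ==> ((e > 0 ==> ((e > 0 ==> ((!(e > 0)) && (!((10/3)*e == 3*k - 14 && e != -5)))) && ((!(e > 0)) ==> (!((10/3)*e == 3*k - 14 && e != -5))))) && ((!(e > 0)) ==> (!((10/3)*e == 3*k - 14 && e != -5))))) && ((!(p > 6)) ==> (!(3*e + (1/3)*p == 3*k - 12 && p != 1)))
Before e := 3*p - 4: (p > 6 ==> ((3*p > 4 ==> ((3*p > 4 ==> ((!(3*p > 4)) && (!(10*p == 3*k - 2/3 && 3*p != -1)))) && ((!(3*p > 4)) ==> (!(10*p == 3*k - 2/3 && 3*p != -1))))) && ((!(3*p > 4)) ==> (!(10*p == 3*k - 2/3 && 3*p != -1))))) && ((!(p > 6)) ==> (!((28/3)*p == 3*k && p != 1)))
The weakest precondition is (p > 6 ==> ((3*p > 4 ==> ((3*p > 4 ==> ((!(3*p > 4)) && (!(10*p == 3*k - 2/3 && 3*p != -1)))) && ((!(3*p > 4)) ==> (!(10*p == 3*k - 2/3 && 3*p != -1))))) && ((!(3*p > 4)) ==> (!(10*p == 3*k - 2/3 && 3*p != -1))))) && ((!(p > 6)) ==> (!((28/3)*p == 3*k && p != 1))).
Check whether (!(3*k == 112/3)) && p == 4 implies it.
Every state satisfying the precondition satisfies the weakest precondition: the implication holds.
Answer: valid


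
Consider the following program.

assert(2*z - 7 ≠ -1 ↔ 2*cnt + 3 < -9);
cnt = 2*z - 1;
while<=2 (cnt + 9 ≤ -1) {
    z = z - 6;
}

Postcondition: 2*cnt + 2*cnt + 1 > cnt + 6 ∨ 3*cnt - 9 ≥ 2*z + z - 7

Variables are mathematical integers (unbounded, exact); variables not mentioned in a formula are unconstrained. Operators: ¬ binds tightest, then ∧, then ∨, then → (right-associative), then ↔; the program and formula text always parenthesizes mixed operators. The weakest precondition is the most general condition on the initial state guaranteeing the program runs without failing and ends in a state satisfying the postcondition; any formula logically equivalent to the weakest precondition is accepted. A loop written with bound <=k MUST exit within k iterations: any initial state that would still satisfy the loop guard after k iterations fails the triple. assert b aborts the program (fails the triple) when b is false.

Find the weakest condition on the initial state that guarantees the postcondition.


Working backward. After the program, the postcondition 2*cnt + 2*cnt + 1 > cnt + 6 ∨ 3*cnt - 9 ≥ 2*z + z - 7 must hold; in canonical form it is 3*cnt > 5 ∨ 3*cnt ≥ 3*z + 2.
Before the loop (bound <=2), unroll the exhaustion recursion (WP_0 = exit-now case; WP_j = one more guarded iteration, up to j = 2):
  WP_0: (¬(cnt ≤ -10)) ∧ (3*cnt > 5 ∨ 3*cnt ≥ 3*z + 2)
  WP_1: (cnt ≤ -10 → ((¬(cnt ≤ -10)) ∧ (3*cnt > 5 ∨ 3*cnt ≥ 3*z - 16))) ∧ ((¬(cnt ≤ -10)) → (3*cnt > 5 ∨ 3*cnt ≥ 3*z + 2))
  WP_2: (cnt ≤ -10 → ((cnt ≤ -10 → ((¬(cnt ≤ -10)) ∧ (3*cnt > 5 ∨ 3*cnt ≥ 3*z - 34))) ∧ ((¬(cnt ≤ -10)) → (3*cnt > 5 ∨ 3*cnt ≥ 3*z - 16)))) ∧ ((¬(cnt ≤ -10)) → (3*cnt > 5 ∨ 3*cnt ≥ 3*z + 2))
So before the loop: (cnt ≤ -10 → ((cnt ≤ -10 → ((¬(cnt ≤ -10)) ∧ (3*cnt > 5 ∨ 3*cnt ≥ 3*z - 34))) ∧ ((¬(cnt ≤ -10)) → (3*cnt > 5 ∨ 3*cnt ≥ 3*z - 16)))) ∧ ((¬(cnt ≤ -10)) → (3*cnt > 5 ∨ 3*cnt ≥ 3*z + 2))
Before cnt := 2*z - 1: (2*z ≤ -9 → ((2*z ≤ -9 → ((¬(2*z ≤ -9)) ∧ (6*z > 8 ∨ 3*z ≥ -31))) ∧ ((¬(2*z ≤ -9)) → (6*z > 8 ∨ 3*z ≥ -13)))) ∧ ((¬(2*z ≤ -9)) → (6*z > 8 ∨ 3*z ≥ 5))
Before assert 2*z - 7 ≠ -1 ↔ 2*cnt + 3 < -9: (2*z ≠ 6 ↔ 2*cnt < -12) ∧ (2*z ≤ -9 → ((2*z ≤ -9 → ((¬(2*z ≤ -9)) ∧ (6*z > 8 ∨ 3*z ≥ -31))) ∧ ((¬(2*z ≤ -9)) → (6*z > 8 ∨ 3*z ≥ -13)))) ∧ ((¬(2*z ≤ -9)) → (6*z > 8 ∨ 3*z ≥ 5))
Answer: WP = (2*z ≠ 6 ↔ 2*cnt < -12) ∧ (2*z ≤ -9 → ((2*z ≤ -9 → ((¬(2*z ≤ -9)) ∧ (6*z > 8 ∨ 3*z ≥ -31))) ∧ ((¬(2*z ≤ -9)) → (6*z > 8 ∨ 3*z ≥ -13)))) ∧ ((¬(2*z ≤ -9)) → (6*z > 8 ∨ 3*z ≥ 5))


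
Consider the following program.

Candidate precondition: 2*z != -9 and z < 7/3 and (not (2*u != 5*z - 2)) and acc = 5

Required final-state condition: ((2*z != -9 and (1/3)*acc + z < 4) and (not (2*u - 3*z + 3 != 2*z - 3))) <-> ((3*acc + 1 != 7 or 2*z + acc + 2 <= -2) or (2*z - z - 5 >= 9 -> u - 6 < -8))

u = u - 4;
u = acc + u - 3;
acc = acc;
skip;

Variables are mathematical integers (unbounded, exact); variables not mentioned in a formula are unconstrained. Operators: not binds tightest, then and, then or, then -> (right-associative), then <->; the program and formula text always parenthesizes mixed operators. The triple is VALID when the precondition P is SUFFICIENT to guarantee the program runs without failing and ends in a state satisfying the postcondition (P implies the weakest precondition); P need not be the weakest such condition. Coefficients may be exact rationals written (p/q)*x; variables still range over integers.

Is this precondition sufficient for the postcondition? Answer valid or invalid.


Working backward. After the program, the postcondition ((2*z != -9 and (1/3)*acc + z < 4) and (not (2*u - 3*z + 3 != 2*z - 3))) <-> ((3*acc + 1 != 7 or 2*z + acc + 2 <= -2) or (2*z - z - 5 >= 9 -> u - 6 < -8)) must hold; in canonical form it is (2*z != -9 and (1/3)*acc + z < 4 and (not (2*u != 5*z - 6))) <-> (3*acc != 6 or acc + 2*z <= -4 or (z >= 14 -> u < -2)).
Before skip: (2*z != -9 and (1/3)*acc + z < 4 and (not (2*u != 5*z - 6))) <-> (3*acc != 6 or acc + 2*z <= -4 or (z >= 14 -> u < -2))
Before acc := acc: (2*z != -9 and (1/3)*acc + z < 4 and (not (2*u != 5*z - 6))) <-> (3*acc != 6 or acc + 2*z <= -4 or (z >= 14 -> u < -2))
Before u := acc + u - 3: (2*z != -9 and (1/3)*acc + z < 4 and (not (2*acc + 2*u != 5*z))) <-> (3*acc != 6 or acc + 2*z <= -4 or (z >= 14 -> acc + u < 1))
Before u := u - 4: (2*z != -9 and (1/3)*acc + z < 4 and (not (2*acc + 2*u != 5*z + 8))) <-> (3*acc != 6 or acc + 2*z <= -4 or (z >= 14 -> acc + u < 5))
The weakest precondition is (2*z != -9 and (1/3)*acc + z < 4 and (not (2*acc + 2*u != 5*z + 8))) <-> (3*acc != 6 or acc + 2*z <= -4 or (z >= 14 -> acc + u < 5)).
Check whether 2*z != -9 and z < 7/3 and (not (2*u != 5*z - 2)) and acc = 5 implies it.
Every state satisfying the precondition satisfies the weakest precondition: the implication holds.
Answer: valid


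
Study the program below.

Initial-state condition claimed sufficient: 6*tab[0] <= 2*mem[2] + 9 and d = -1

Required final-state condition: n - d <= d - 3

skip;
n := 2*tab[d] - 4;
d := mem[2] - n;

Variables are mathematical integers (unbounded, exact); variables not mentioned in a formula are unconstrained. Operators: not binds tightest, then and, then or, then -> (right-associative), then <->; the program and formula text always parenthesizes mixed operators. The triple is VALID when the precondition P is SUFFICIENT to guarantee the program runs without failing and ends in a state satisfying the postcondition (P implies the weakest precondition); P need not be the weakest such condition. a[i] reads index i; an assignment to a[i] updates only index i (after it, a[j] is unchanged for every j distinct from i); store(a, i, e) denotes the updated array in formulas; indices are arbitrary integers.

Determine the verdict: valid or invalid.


Working backward. After the program, the postcondition n - d <= d - 3 must hold; in canonical form it is n <= 2*d - 3.
Before d := mem[2] - n: 3*n <= 2*mem[2] - 3
Before n := 2*tab[d] - 4: 6*tab[d] <= 2*mem[2] + 9
Before skip: 6*tab[d] <= 2*mem[2] + 9
The weakest precondition is 6*tab[d] <= 2*mem[2] + 9.
Check whether 6*tab[0] <= 2*mem[2] + 9 and d = -1 implies it.
Countermodel: at the initial state d = -1, mem = {[-1] = -2, [0] = -2, [2] = -2, elsewhere -2}, tab = {[-1] = 1, [0] = -15215, [2] = 1, elsewhere 1}, the precondition holds but the weakest precondition fails.
Answer: invalid


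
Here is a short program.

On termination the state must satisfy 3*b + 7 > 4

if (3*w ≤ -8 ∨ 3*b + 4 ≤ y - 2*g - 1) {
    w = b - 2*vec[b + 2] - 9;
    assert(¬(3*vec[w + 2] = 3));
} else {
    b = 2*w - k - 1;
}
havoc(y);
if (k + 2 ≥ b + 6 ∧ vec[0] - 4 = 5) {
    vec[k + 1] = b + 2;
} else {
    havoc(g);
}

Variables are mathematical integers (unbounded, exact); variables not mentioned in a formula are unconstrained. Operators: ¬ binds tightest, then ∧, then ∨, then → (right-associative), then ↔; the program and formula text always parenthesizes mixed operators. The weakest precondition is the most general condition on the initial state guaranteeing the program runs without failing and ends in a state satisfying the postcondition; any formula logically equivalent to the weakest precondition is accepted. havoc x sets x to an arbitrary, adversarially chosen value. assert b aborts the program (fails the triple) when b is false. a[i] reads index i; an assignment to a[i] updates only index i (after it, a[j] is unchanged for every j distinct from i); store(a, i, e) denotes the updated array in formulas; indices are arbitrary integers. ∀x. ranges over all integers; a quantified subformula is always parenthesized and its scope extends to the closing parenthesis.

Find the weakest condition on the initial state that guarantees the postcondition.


Working backward. After the program, the postcondition 3*b + 7 > 4 must hold; in canonical form it is 3*b > -3.
Then branch requires 3*b > -3; else branch requires 3*b > -3.
Before the if: ((k ≥ b + 4 ∧ vec[0] = 9) → 3*b > -3) ∧ ((¬(k ≥ b + 4 ∧ vec[0] = 9)) → 3*b > -3)
Before havoc y: ((k ≥ b + 4 ∧ vec[0] = 9) → 3*b > -3) ∧ ((¬(k ≥ b + 4 ∧ vec[0] = 9)) → 3*b > -3)
Then branch requires (¬(3*vec[-2*vec[b + 2] + b - 7] = 3)) ∧ ((k ≥ b + 4 ∧ vec[0] = 9) → 3*b > -3) ∧ ((¬(k ≥ b + 4 ∧ vec[0] = 9)) → 3*b > -3); else branch requires ((2*k ≥ 2*w + 3 ∧ vec[0] = 9) → 6*w > 3*k) ∧ ((¬(2*k ≥ 2*w + 3 ∧ vec[0] = 9)) → 6*w > 3*k).
Before the if: ((3*w ≤ -8 ∨ 3*b + 2*g ≤ y - 5) → ((¬(3*vec[-2*vec[b + 2] + b - 7] = 3)) ∧ ((k ≥ b + 4 ∧ vec[0] = 9) → 3*b > -3) ∧ ((¬(k ≥ b + 4 ∧ vec[0] = 9)) → 3*b > -3))) ∧ ((¬(3*w ≤ -8 ∨ 3*b + 2*g ≤ y - 5)) → (((2*k ≥ 2*w + 3 ∧ vec[0] = 9) → 6*w > 3*k) ∧ ((¬(2*k ≥ 2*w + 3 ∧ vec[0] = 9)) → 6*w > 3*k)))
Answer: WP = ((3*w ≤ -8 ∨ 3*b + 2*g ≤ y - 5) → ((¬(3*vec[-2*vec[b + 2] + b - 7] = 3)) ∧ ((k ≥ b + 4 ∧ vec[0] = 9) → 3*b > -3) ∧ ((¬(k ≥ b + 4 ∧ vec[0] = 9)) → 3*b > -3))) ∧ ((¬(3*w ≤ -8 ∨ 3*b + 2*g ≤ y - 5)) → (((2*k ≥ 2*w + 3 ∧ vec[0] = 9) → 6*w > 3*k) ∧ ((¬(2*k ≥ 2*w + 3 ∧ vec[0] = 9)) → 6*w > 3*k)))


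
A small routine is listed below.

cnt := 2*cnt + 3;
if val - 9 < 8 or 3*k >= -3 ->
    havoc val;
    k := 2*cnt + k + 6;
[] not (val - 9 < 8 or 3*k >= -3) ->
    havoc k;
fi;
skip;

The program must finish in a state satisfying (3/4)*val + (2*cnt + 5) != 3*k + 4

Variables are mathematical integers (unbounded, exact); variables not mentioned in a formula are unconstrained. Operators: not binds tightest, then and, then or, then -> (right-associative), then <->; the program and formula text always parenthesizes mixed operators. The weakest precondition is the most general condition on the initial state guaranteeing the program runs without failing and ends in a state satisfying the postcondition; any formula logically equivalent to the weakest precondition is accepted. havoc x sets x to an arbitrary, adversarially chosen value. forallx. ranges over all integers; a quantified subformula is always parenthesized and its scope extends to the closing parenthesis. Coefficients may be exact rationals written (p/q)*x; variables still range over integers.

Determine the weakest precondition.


Working backward. After the program, the postcondition (3/4)*val + (2*cnt + 5) != 3*k + 4 must hold; in canonical form it is 2*cnt + (3/4)*val != 3*k - 1.
Before skip: 2*cnt + (3/4)*val != 3*k - 1
Then branch requires forall val_1. (3/4)*val_1 != 4*cnt + 3*k + 17; else branch requires forall k_1. 2*cnt + (3/4)*val != 3*k_1 - 1.
Before the if: ((val < 17 or 3*k >= -3) -> (forall val_1. (3/4)*val_1 != 4*cnt + 3*k + 17)) and ((not (val < 17 or 3*k >= -3)) -> (forall k_1. 2*cnt + (3/4)*val != 3*k_1 - 1))
Before cnt := 2*cnt + 3: ((val < 17 or 3*k >= -3) -> (forall val_1. (3/4)*val_1 != 8*cnt + 3*k + 29)) and ((not (val < 17 or 3*k >= -3)) -> (forall k_1. 4*cnt + (3/4)*val != 3*k_1 - 7))
Answer: WP = ((val < 17 or 3*k >= -3) -> (forall val_1. (3/4)*val_1 != 8*cnt + 3*k + 29)) and ((not (val < 17 or 3*k >= -3)) -> (forall k_1. 4*cnt + (3/4)*val != 3*k_1 - 7))


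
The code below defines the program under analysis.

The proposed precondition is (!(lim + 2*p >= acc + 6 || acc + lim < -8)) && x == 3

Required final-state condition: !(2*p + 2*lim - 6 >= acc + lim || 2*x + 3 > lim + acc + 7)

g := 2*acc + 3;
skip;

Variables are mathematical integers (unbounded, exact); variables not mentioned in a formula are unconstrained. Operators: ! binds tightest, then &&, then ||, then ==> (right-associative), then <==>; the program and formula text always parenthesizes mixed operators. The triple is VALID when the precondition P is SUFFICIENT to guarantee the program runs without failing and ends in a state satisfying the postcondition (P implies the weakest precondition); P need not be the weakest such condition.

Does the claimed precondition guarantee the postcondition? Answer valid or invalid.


Working backward. After the program, the postcondition !(2*p + 2*lim - 6 >= acc + lim || 2*x + 3 > lim + acc + 7) must hold; in canonical form it is !(lim + 2*p >= acc + 6 || 2*x > acc + lim + 4).
Before skip: !(lim + 2*p >= acc + 6 || 2*x > acc + lim + 4)
Before g := 2*acc + 3: !(lim + 2*p >= acc + 6 || 2*x > acc + lim + 4)
The weakest precondition is !(lim + 2*p >= acc + 6 || 2*x > acc + lim + 4).
Check whether (!(lim + 2*p >= acc + 6 || acc + lim < -8)) && x == 3 implies it.
Countermodel: at the initial state acc = 0, lim = 0, p = 0, x = 3, the precondition holds but the weakest precondition fails.
Answer: invalid


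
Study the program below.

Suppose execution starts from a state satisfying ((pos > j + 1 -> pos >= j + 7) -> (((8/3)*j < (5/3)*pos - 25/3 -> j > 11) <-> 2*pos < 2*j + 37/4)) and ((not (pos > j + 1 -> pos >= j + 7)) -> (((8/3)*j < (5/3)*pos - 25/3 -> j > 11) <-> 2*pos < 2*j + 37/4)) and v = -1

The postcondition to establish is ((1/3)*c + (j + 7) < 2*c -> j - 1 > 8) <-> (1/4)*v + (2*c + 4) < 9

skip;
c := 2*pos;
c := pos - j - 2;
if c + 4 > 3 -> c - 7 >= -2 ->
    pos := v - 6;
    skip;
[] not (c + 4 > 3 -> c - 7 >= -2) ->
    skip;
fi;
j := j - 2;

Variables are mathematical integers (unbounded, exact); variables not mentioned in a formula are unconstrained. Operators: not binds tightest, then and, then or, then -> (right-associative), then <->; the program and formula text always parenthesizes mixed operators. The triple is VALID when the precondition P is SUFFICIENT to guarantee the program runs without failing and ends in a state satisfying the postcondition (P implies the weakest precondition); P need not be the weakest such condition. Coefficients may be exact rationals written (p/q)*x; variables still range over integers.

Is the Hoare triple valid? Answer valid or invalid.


Working backward. After the program, the postcondition ((1/3)*c + (j + 7) < 2*c -> j - 1 > 8) <-> (1/4)*v + (2*c + 4) < 9 must hold; in canonical form it is (j < (5/3)*c - 7 -> j > 9) <-> 2*c + (1/4)*v < 5.
Before j := j - 2: (j < (5/3)*c - 5 -> j > 11) <-> 2*c + (1/4)*v < 5
Then branch requires (j < (5/3)*c - 5 -> j > 11) <-> 2*c + (1/4)*v < 5; else branch requires (j < (5/3)*c - 5 -> j > 11) <-> 2*c + (1/4)*v < 5.
Before the if: ((c > -1 -> c >= 5) -> ((j < (5/3)*c - 5 -> j > 11) <-> 2*c + (1/4)*v < 5)) and ((not (c > -1 -> c >= 5)) -> ((j < (5/3)*c - 5 -> j > 11) <-> 2*c + (1/4)*v < 5))
Before c := pos - j - 2: ((pos > j + 1 -> pos >= j + 7) -> (((8/3)*j < (5/3)*pos - 25/3 -> j > 11) <-> 2*pos + (1/4)*v < 2*j + 9)) and ((not (pos > j + 1 -> pos >= j + 7)) -> (((8/3)*j < (5/3)*pos - 25/3 -> j > 11) <-> 2*pos + (1/4)*v < 2*j + 9))
Before c := 2*pos: ((pos > j + 1 -> pos >= j + 7) -> (((8/3)*j < (5/3)*pos - 25/3 -> j > 11) <-> 2*pos + (1/4)*v < 2*j + 9)) and ((not (pos > j + 1 -> pos >= j + 7)) -> (((8/3)*j < (5/3)*pos - 25/3 -> j > 11) <-> 2*pos + (1/4)*v < 2*j + 9))
Before skip: ((pos > j + 1 -> pos >= j + 7) -> (((8/3)*j < (5/3)*pos - 25/3 -> j > 11) <-> 2*pos + (1/4)*v < 2*j + 9)) and ((not (pos > j + 1 -> pos >= j + 7)) -> (((8/3)*j < (5/3)*pos - 25/3 -> j > 11) <-> 2*pos + (1/4)*v < 2*j + 9))
The weakest precondition is ((pos > j + 1 -> pos >= j + 7) -> (((8/3)*j < (5/3)*pos - 25/3 -> j > 11) <-> 2*pos + (1/4)*v < 2*j + 9)) and ((not (pos > j + 1 -> pos >= j + 7)) -> (((8/3)*j < (5/3)*pos - 25/3 -> j > 11) <-> 2*pos + (1/4)*v < 2*j + 9)).
Check whether ((pos > j + 1 -> pos >= j + 7) -> (((8/3)*j < (5/3)*pos - 25/3 -> j > 11) <-> 2*pos < 2*j + 37/4)) and ((not (pos > j + 1 -> pos >= j + 7)) -> (((8/3)*j < (5/3)*pos - 25/3 -> j > 11) <-> 2*pos < 2*j + 37/4)) and v = -1 implies it.
Every state satisfying the precondition satisfies the weakest precondition: the implication holds.
Answer: valid


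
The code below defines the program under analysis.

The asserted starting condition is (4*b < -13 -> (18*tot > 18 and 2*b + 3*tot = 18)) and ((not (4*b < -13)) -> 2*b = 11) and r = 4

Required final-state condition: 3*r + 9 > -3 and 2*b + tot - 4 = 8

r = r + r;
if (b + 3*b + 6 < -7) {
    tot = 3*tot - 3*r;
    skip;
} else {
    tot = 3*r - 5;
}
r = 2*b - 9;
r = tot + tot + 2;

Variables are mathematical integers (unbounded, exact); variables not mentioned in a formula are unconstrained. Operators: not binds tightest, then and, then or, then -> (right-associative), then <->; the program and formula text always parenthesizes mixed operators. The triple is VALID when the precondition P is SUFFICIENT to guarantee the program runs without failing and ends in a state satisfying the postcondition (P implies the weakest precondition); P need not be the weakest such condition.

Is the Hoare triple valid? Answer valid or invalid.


Working backward. After the program, the postcondition 3*r + 9 > -3 and 2*b + tot - 4 = 8 must hold; in canonical form it is 3*r > -12 and 2*b + tot = 12.
Before r := tot + tot + 2: 6*tot > -18 and 2*b + tot = 12
Before r := 2*b - 9: 6*tot > -18 and 2*b + tot = 12
Then branch requires 18*tot > 18*r - 18 and 2*b + 3*tot = 3*r + 12; else branch requires 18*r > 12 and 2*b + 3*r = 17.
Before the if: (4*b < -13 -> (18*tot > 18*r - 18 and 2*b + 3*tot = 3*r + 12)) and ((not (4*b < -13)) -> (18*r > 12 and 2*b + 3*r = 17))
Before r := r + r: (4*b < -13 -> (18*tot > 36*r - 18 and 2*b + 3*tot = 6*r + 12)) and ((not (4*b < -13)) -> (36*r > 12 and 2*b + 6*r = 17))
The weakest precondition is (4*b < -13 -> (18*tot > 36*r - 18 and 2*b + 3*tot = 6*r + 12)) and ((not (4*b < -13)) -> (36*r > 12 and 2*b + 6*r = 17)).
Check whether (4*b < -13 -> (18*tot > 18 and 2*b + 3*tot = 18)) and ((not (4*b < -13)) -> 2*b = 11) and r = 4 implies it.
Countermodel: at the initial state b = -6, r = 4, tot = 10, the precondition holds but the weakest precondition fails.
Answer: invalid


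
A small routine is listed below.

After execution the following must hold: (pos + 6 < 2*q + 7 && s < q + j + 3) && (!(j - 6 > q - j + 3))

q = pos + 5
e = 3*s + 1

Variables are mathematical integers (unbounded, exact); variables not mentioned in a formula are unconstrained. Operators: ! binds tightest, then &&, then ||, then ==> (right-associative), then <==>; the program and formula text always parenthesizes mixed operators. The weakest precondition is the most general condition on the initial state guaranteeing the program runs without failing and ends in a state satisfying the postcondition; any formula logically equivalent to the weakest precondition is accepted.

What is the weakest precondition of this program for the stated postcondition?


Working backward. After the program, the postcondition (pos + 6 < 2*q + 7 && s < q + j + 3) && (!(j - 6 > q - j + 3)) must hold; in canonical form it is pos < 2*q + 1 && s < j + q + 3 && (!(2*j > q + 9)).
Before e := 3*s + 1: pos < 2*q + 1 && s < j + q + 3 && (!(2*j > q + 9))
Before q := pos + 5: pos > -11 && s < j + pos + 8 && (!(2*j > pos + 14))
Answer: WP = pos > -11 && s < j + pos + 8 && (!(2*j > pos + 14))


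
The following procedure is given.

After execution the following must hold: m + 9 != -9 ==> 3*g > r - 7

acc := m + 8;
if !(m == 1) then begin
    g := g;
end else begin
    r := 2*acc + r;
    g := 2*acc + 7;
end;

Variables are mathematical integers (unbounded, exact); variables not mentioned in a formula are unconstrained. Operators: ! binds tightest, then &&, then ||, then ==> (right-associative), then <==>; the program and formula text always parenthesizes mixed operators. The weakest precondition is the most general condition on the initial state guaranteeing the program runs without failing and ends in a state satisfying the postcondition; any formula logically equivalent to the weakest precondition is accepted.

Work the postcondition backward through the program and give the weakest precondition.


Working backward. After the program, the postcondition m + 9 != -9 ==> 3*g > r - 7 must hold; in canonical form it is m != -18 ==> 3*g > r - 7.
Then branch requires m != -18 ==> 3*g > r - 7; else branch requires m != -18 ==> 4*acc > r - 28.
Before the if: ((!(m == 1)) ==> (m != -18 ==> 3*g > r - 7)) && (m == 1 ==> (m != -18 ==> 4*acc > r - 28))
Before acc := m + 8: ((!(m == 1)) ==> (m != -18 ==> 3*g > r - 7)) && (m == 1 ==> (m != -18 ==> 4*m > r - 60))
Answer: WP = ((!(m == 1)) ==> (m != -18 ==> 3*g > r - 7)) && (m == 1 ==> (m != -18 ==> 4*m > r - 60))


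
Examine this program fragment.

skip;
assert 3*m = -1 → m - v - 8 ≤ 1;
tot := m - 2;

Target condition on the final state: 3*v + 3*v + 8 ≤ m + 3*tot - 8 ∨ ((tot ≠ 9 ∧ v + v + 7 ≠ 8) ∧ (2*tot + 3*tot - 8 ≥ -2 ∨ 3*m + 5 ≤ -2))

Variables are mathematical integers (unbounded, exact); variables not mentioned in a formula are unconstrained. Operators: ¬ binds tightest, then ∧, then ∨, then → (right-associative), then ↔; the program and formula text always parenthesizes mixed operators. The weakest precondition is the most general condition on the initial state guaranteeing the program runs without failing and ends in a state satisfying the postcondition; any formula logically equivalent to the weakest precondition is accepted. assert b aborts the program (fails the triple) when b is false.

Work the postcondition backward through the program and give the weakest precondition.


Working backward. After the program, the postcondition 3*v + 3*v + 8 ≤ m + 3*tot - 8 ∨ ((tot ≠ 9 ∧ v + v + 7 ≠ 8) ∧ (2*tot + 3*tot - 8 ≥ -2 ∨ 3*m + 5 ≤ -2)) must hold; in canonical form it is 6*v ≤ m + 3*tot - 16 ∨ (tot ≠ 9 ∧ 2*v ≠ 1 ∧ (5*tot ≥ 6 ∨ 3*m ≤ -7)).
Before tot := m - 2: 6*v ≤ 4*m - 22 ∨ (m ≠ 11 ∧ 2*v ≠ 1 ∧ (5*m ≥ 16 ∨ 3*m ≤ -7))
Before assert 3*m = -1 → m - v - 8 ≤ 1: (3*m = -1 → m ≤ v + 9) ∧ (6*v ≤ 4*m - 22 ∨ (m ≠ 11 ∧ 2*v ≠ 1 ∧ (5*m ≥ 16 ∨ 3*m ≤ -7)))
Before skip: (3*m = -1 → m ≤ v + 9) ∧ (6*v ≤ 4*m - 22 ∨ (m ≠ 11 ∧ 2*v ≠ 1 ∧ (5*m ≥ 16 ∨ 3*m ≤ -7)))
Answer: WP = (3*m = -1 → m ≤ v + 9) ∧ (6*v ≤ 4*m - 22 ∨ (m ≠ 11 ∧ 2*v ≠ 1 ∧ (5*m ≥ 16 ∨ 3*m ≤ -7)))


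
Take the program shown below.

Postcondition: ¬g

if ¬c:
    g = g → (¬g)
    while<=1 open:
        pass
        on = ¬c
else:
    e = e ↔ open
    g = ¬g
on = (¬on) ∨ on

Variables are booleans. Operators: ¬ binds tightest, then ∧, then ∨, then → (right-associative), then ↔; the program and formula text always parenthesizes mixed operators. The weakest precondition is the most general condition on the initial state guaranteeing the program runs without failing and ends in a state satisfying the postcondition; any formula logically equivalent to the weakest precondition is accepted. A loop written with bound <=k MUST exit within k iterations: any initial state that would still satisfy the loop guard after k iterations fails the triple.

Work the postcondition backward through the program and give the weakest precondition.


Working backward. After the program, ¬g must hold.
Before on := (¬on) ∨ on: ¬g
Then branch requires (open → ((¬open) ∧ (¬(g → (¬g))))) ∧ ((¬open) → (¬(g → (¬g)))); else branch requires g.
Before the if: ((¬c) → ((open → ((¬open) ∧ (¬(g → (¬g))))) ∧ ((¬open) → (¬(g → (¬g)))))) ∧ (c → g)
Answer: WP = ((¬c) → ((open → ((¬open) ∧ (¬(g → (¬g))))) ∧ ((¬open) → (¬(g → (¬g)))))) ∧ (c → g)


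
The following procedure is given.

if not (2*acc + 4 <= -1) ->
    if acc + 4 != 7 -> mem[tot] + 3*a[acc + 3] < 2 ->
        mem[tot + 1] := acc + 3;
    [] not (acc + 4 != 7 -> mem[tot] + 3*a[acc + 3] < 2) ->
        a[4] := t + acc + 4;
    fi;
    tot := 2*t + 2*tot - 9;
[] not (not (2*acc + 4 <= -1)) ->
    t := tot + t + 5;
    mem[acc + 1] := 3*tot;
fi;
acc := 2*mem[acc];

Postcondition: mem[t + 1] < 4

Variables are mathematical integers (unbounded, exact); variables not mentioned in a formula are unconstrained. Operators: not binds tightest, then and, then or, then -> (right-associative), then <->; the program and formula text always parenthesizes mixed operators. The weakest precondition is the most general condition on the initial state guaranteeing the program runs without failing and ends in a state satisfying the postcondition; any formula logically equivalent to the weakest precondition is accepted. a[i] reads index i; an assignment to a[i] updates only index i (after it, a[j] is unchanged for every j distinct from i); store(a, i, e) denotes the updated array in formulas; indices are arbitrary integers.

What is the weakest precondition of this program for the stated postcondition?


Working backward. After the program, mem[t + 1] < 4 must hold.
Before acc := 2*mem[acc]: mem[t + 1] < 4
Then branch requires ((acc != 3 -> 3*a[acc + 3] + mem[tot] < 2) -> store(mem, tot + 1, acc + 3)[t + 1] < 4) and ((not (acc != 3 -> 3*a[acc + 3] + mem[tot] < 2)) -> mem[t + 1] < 4); else branch requires store(mem, acc + 1, 3*tot)[t + tot + 6] < 4.
Before the if: ((not (2*acc <= -5)) -> (((acc != 3 -> 3*a[acc + 3] + mem[tot] < 2) -> store(mem, tot + 1, acc + 3)[t + 1] < 4) and ((not (acc != 3 -> 3*a[acc + 3] + mem[tot] < 2)) -> mem[t + 1] < 4))) and (2*acc <= -5 -> store(mem, acc + 1, 3*tot)[t + tot + 6] < 4)
Answer: WP = ((not (2*acc <= -5)) -> (((acc != 3 -> 3*a[acc + 3] + mem[tot] < 2) -> store(mem, tot + 1, acc + 3)[t + 1] < 4) and ((not (acc != 3 -> 3*a[acc + 3] + mem[tot] < 2)) -> mem[t + 1] < 4))) and (2*acc <= -5 -> store(mem, acc + 1, 3*tot)[t + tot + 6] < 4)
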